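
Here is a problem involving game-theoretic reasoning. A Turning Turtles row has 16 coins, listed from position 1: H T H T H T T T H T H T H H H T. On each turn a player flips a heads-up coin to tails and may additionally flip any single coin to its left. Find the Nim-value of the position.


Coins: H T H T H T T T H T H T H H H T
Key fact: a single head at position k behaves exactly like a Nim heap of size k (turning it to T and optionally flipping a coin at j < k corresponds to moving the heap from k to j, or to 0), and heads combine as a disjunctive sum (two heads at the same place would cancel, matching j XOR j = 0). So the Nim-value is the XOR of the 1-indexed positions of the heads.
Face-up positions (1-indexed): [1, 3, 5, 9, 11, 13, 14, 15]
XOR 0 with 1: 0 XOR 1 = 1
XOR 1 with 3: 1 XOR 3 = 2
XOR 2 with 5: 2 XOR 5 = 7
XOR 7 with 9: 7 XOR 9 = 14
XOR 14 with 11: 14 XOR 11 = 5
XOR 5 with 13: 5 XOR 13 = 8
XOR 8 with 14: 8 XOR 14 = 6
XOR 6 with 15: 6 XOR 15 = 9
Nim-value = 9

9


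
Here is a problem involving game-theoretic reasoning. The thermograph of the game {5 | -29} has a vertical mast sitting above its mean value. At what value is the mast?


Game = {5 | -29}, a switch {a | b} with numbers a > b.
Its thermograph has left wall a - t and right wall b + t, which meet at t = (a - b)/2, where both equal (a + b)/2. So the mast (mean value) is at (a + b)/2.
Mean = (5 + (-29))/2 = -24/2 = -12

-12


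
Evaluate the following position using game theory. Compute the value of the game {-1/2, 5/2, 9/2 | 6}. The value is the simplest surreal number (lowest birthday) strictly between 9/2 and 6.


Left options: {-1/2, 5/2, 9/2}, max = 9/2
Right options: {6}, min = 6
All options are numbers and max(Left) < min(Right), so by the simplicity theorem the value is the simplest (earliest-born) number strictly between 9/2 and 6.
The only integer strictly between 9/2 and 6 is 5.
No non-integer in the interval can be simpler: if x is a non-integer in the interval, then floor(x) or ceil(x) also lies in the interval (the interval contains an integer), and both are proper prefixes of x's sign expansion, i.e. born earlier. So the game value is 5.
Game value = 5

5


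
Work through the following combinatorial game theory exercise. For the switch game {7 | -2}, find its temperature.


The game is {7 | -2}, a switch {a | b} with numbers a > b.
Cooling {a | b} by t gives {a - t | b + t}, which stops being hot when a - t = b + t, i.e. at t = (a - b)/2. So the temperature of a switch is (a - b)/2.
Temperature = (Left option - Right option) / 2
= (7 - (-2)) / 2
= 9 / 2
= 9/2

9/2


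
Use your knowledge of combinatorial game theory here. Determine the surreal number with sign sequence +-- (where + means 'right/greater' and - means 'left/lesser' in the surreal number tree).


Sign expansion: +--
Rule: track bounds (lo, hi), initially (-inf, +inf). On '+', the current value becomes lo and we move to the simplest number in (value, hi): value + 1 if hi = +inf, otherwise the midpoint (value + hi)/2. On '-', the current value becomes hi and we move to value - 1 if lo = -inf, otherwise the midpoint (lo + value)/2.
Start at 0.
Step 1: sign = +, move right. Bounds: (0, +inf). Value = 1
Step 2: sign = -, move left. Bounds: (0, 1). Value = 1/2
Step 3: sign = -, move left. Bounds: (0, 1/2). Value = 1/4
The surreal number with sign expansion +-- is 1/4.

1/4


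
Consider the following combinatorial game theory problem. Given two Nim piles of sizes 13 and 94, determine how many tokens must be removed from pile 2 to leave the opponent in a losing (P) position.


Piles: 13 and 94
Current XOR: 13 XOR 94 = 83 (non-zero, so this is an N-position).
To make the XOR zero, we need to find a move that balances the piles.
For pile 2 (size 94): target = 94 XOR 83 = 13
We reduce pile 2 from 94 to 13.
Tokens removed: 94 - 13 = 81
Verification: 13 XOR 13 = 0

81


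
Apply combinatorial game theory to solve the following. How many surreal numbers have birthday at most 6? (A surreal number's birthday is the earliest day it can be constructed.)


Day 0: {|} = 0 is born. Count = 1.
Day n: the number of surreal numbers born by day n is 2^(n+1) - 1.
By day 0: 2^1 - 1 = 1
By day 1: 2^2 - 1 = 3
By day 2: 2^3 - 1 = 7
By day 3: 2^4 - 1 = 15
By day 4: 2^5 - 1 = 31
By day 5: 2^6 - 1 = 63
By day 6: 2^7 - 1 = 127
By day 6: 127 surreal numbers.

127


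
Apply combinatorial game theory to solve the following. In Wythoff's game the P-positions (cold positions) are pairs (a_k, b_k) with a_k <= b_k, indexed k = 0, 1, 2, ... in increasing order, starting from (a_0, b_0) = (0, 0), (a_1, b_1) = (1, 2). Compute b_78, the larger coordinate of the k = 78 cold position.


By Wythoff's theorem, a_k = floor(k * phi) and b_k = floor(k * phi^2) = a_k + k, where phi = (1 + sqrt(5))/2 is the golden ratio.
phi = (1 + sqrt(5))/2 = 1.618034
phi^2 = phi + 1 = 2.618034
k = 78
k * phi^2 = 78 * 2.618034 = 204.206651
b_78 = floor(k * phi^2) = 204 (check: a_78 + k = 126 + 78 = 204)

204


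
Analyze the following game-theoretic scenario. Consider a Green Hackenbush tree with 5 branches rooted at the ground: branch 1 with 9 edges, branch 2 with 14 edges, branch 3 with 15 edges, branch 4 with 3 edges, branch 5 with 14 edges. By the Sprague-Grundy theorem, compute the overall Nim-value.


The tree has 5 branches from the ground vertex.
In Green Hackenbush, the Nim-value of a simple path of length k is k.
Branch 1: length 9, Nim-value = 9
Branch 2: length 14, Nim-value = 14
Branch 3: length 15, Nim-value = 15
Branch 4: length 3, Nim-value = 3
Branch 5: length 14, Nim-value = 14
Total Nim-value = XOR of all branch values:
0 XOR 9 = 9
9 XOR 14 = 7
7 XOR 15 = 8
8 XOR 3 = 11
11 XOR 14 = 5
Nim-value of the tree = 5

5


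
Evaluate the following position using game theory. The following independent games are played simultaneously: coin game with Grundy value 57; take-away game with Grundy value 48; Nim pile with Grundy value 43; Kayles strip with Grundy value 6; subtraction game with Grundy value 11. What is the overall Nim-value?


By the Sprague-Grundy theorem, the Grundy value of a sum of games is the XOR of individual Grundy values.
coin game: Grundy value = 57. Running XOR: 0 XOR 57 = 57
take-away game: Grundy value = 48. Running XOR: 57 XOR 48 = 9
Nim pile: Grundy value = 43. Running XOR: 9 XOR 43 = 34
Kayles strip: Grundy value = 6. Running XOR: 34 XOR 6 = 36
subtraction game: Grundy value = 11. Running XOR: 36 XOR 11 = 47
The combined Grundy value is 47.

47


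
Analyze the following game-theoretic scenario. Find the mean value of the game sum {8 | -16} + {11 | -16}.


G1 = {8 | -16}, G2 = {11 | -16}
Each is a switch {a | b} with numbers a > b; its mean value is (a + b)/2, and mean value is additive over game sums: m(G1 + G2) = m(G1) + m(G2).
Mean of G1 = (8 + (-16))/2 = -8/2 = -4
Mean of G2 = (11 + (-16))/2 = -5/2 = -5/2
Mean of G1 + G2 = -4 + -5/2 = -13/2

-13/2


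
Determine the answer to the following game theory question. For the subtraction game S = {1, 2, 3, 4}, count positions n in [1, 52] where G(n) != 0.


Subtraction set S = {1, 2, 3, 4}, so G(n) = n mod 5.
G(n) = 0 when n is a multiple of 5.
Multiples of 5 in [1, 52]: 10
N-positions (nonzero Grundy) = 52 - 10 = 42

42


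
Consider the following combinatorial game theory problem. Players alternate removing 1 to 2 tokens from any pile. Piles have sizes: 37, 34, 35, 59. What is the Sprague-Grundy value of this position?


Subtraction set: {1, 2}
For this subtraction set, G(n) = n mod 3 (period = max + 1 = 3).
Pile 1 (size 37): G(37) = 37 mod 3 = 1
Pile 2 (size 34): G(34) = 34 mod 3 = 1
Pile 3 (size 35): G(35) = 35 mod 3 = 2
Pile 4 (size 59): G(59) = 59 mod 3 = 2
Total Grundy value = XOR of all: 1 XOR 1 XOR 2 XOR 2 = 0

0


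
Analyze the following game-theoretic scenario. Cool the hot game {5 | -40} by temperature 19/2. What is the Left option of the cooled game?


Original game: {5 | -40} (a switch {a | b} with a > b).
Cooling by t (for t below the temperature (a - b)/2 = 45/2) taxes each move by t: {a | b} cooled by t is {a - t | b + t}.
Cooling amount: t = 19/2
Cooled Left option: 5 - 19/2 = -9/2
Cooled Right option: -40 + 19/2 = -61/2
Cooled game: {-9/2 | -61/2}
Left option = -9/2

-9/2


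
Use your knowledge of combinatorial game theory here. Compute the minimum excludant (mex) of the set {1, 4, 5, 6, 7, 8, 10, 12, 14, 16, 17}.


Set = {1, 4, 5, 6, 7, 8, 10, 12, 14, 16, 17}
0 is NOT in the set. This is the mex.
mex = 0

0


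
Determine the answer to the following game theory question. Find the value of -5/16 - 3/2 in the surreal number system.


x = -5/16, y = 3/2
Converting to common denominator: 16
x = -5/16, y = 24/16
x - y = -5/16 - 3/2 = -29/16

-29/16


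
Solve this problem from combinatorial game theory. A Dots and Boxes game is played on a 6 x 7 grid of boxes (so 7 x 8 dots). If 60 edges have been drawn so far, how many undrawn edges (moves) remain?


Grid: 6 x 7 boxes, i.e. 7 rows and 8 columns of dots.
Horizontal edges: (rows + 1) * cols = 7 * 7 = 49
Vertical edges: rows * (cols + 1) = 6 * 8 = 48
Total edges: 49 + 48 = 97
Edges drawn: 60
Remaining: 97 - 60 = 37

37


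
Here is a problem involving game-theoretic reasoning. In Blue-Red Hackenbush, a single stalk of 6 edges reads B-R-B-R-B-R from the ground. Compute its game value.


Edges (from ground): B-R-B-R-B-R
By Berlekamp's sign-expansion rule, a Blue-Red Hackenbush stalk has the value of the surreal number whose sign sequence is the edge sequence with B -> + and R -> -.
Sign sequence: +-+-+-
Trace the sign expansion in the surreal number tree, starting from 0:
Edge 1: B (sign +) -> bounds (0, +inf), value = 1
Edge 2: R (sign -) -> bounds (0, 1), value = 1/2
Edge 3: B (sign +) -> bounds (1/2, 1), value = 3/4
Edge 4: R (sign -) -> bounds (1/2, 3/4), value = 5/8
Edge 5: B (sign +) -> bounds (5/8, 3/4), value = 11/16
Edge 6: R (sign -) -> bounds (5/8, 11/16), value = 21/32
Game value = 21/32

21/32


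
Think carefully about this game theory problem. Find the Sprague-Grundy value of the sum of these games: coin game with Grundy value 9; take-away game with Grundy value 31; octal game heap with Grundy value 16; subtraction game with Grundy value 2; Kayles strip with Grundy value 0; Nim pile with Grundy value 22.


By the Sprague-Grundy theorem, the Grundy value of a sum of games is the XOR of individual Grundy values.
coin game: Grundy value = 9. Running XOR: 0 XOR 9 = 9
take-away game: Grundy value = 31. Running XOR: 9 XOR 31 = 22
octal game heap: Grundy value = 16. Running XOR: 22 XOR 16 = 6
subtraction game: Grundy value = 2. Running XOR: 6 XOR 2 = 4
Kayles strip: Grundy value = 0. Running XOR: 4 XOR 0 = 4
Nim pile: Grundy value = 22. Running XOR: 4 XOR 22 = 18
The combined Grundy value is 18.

18


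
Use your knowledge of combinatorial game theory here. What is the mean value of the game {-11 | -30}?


Game = {-11 | -30}, a switch {a | b} with numbers a > b.
Its thermograph has left wall a - t and right wall b + t, which meet at t = (a - b)/2, where both equal (a + b)/2. So the mast (mean value) is at (a + b)/2.
Mean = (-11 + (-30))/2 = -41/2 = -41/2

-41/2


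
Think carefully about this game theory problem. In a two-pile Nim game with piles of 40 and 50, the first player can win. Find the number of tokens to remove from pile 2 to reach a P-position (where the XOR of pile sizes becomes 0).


Piles: 40 and 50
Current XOR: 40 XOR 50 = 26 (non-zero, so this is an N-position).
To make the XOR zero, we need to find a move that balances the piles.
For pile 2 (size 50): target = 50 XOR 26 = 40
We reduce pile 2 from 50 to 40.
Tokens removed: 50 - 40 = 10
Verification: 40 XOR 40 = 0

10


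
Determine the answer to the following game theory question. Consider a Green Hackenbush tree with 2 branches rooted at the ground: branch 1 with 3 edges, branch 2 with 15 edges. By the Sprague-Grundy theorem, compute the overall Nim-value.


The tree has 2 branches from the ground vertex.
In Green Hackenbush, the Nim-value of a simple path of length k is k.
Branch 1: length 3, Nim-value = 3
Branch 2: length 15, Nim-value = 15
Total Nim-value = XOR of all branch values:
0 XOR 3 = 3
3 XOR 15 = 12
Nim-value of the tree = 12

12


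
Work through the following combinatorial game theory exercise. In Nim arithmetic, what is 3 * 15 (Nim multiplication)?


Nim multiplication is bilinear over XOR: (u XOR v) * w = (u*w) XOR (v*w).
So we split each operand into its bit components and XOR the pairwise Nim products.
3 = 1 + 2 (as XOR of powers of 2).
15 = 1 + 2 + 4 + 8 (as XOR of powers of 2).
Using the standard Nim-product table on single bits:
  2*2 = 3,   2*4 = 8,   2*8 = 12,
  4*4 = 6,   4*8 = 11,  8*8 = 13,
and  1*x = x (identity), k*l = l*k (commutative).
Pairwise Nim products:
  1 * 1 = 1
  1 * 2 = 2
  1 * 4 = 4
  1 * 8 = 8
  2 * 1 = 2
  2 * 2 = 3
  2 * 4 = 8
  2 * 8 = 12
XOR them: 1 XOR 2 XOR 4 XOR 8 XOR 2 XOR 3 XOR 8 XOR 12 = 10.
Result: 3 * 15 = 10 (in Nim).

10


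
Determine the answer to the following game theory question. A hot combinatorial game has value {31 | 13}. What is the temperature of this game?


The game is {31 | 13}, a switch {a | b} with numbers a > b.
Cooling {a | b} by t gives {a - t | b + t}, which stops being hot when a - t = b + t, i.e. at t = (a - b)/2. So the temperature of a switch is (a - b)/2.
Temperature = (Left option - Right option) / 2
= (31 - (13)) / 2
= 18 / 2
= 9

9


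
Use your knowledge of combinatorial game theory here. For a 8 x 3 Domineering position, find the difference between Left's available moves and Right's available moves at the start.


Board is 8 x 3 (rows x cols).
Left (vertical) placements: (rows-1) * cols = 7 * 3 = 21
Right (horizontal) placements: rows * (cols-1) = 8 * 2 = 16
Advantage = Left - Right = 21 - 16 = 5

5


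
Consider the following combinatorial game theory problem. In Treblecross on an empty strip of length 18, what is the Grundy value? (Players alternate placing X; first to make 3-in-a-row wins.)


Treblecross: place X on empty cells; 3-in-a-row wins.
Playing within two cells of an existing X lets the opponent win at once, so sensible play treats the cells i-2..i+2 around each X as dead. The player left with no safe cell loses, so this is a normal-play take-away game on strips of safe cells.
Placing X at cell i (0-indexed) of a strip of k safe cells leaves independent strips of sizes max(0, i-2) and max(0, k-i-3). Hence G(k) = mex{ G(max(0,i-2)) XOR G(max(0,k-i-3)) : 0 <= i < k }, with G(0) = 0.
G(1): splits (0,0):0^0=0 -> mex({0}) = 1
G(2): splits (0,0):0^0=0 -> mex({0}) = 1
G(3): splits (0,0):0^0=0 -> mex({0}) = 1
G(4): splits (0,1):0^1=1 (0,0):0^0=0 -> mex({0, 1}) = 2
G(5): splits (0,2):0^1=1 (0,1):0^1=1 (0,0):0^0=0 -> mex({0, 1}) = 2
G(6) = mex({1}) = 0
G(7) = mex({0, 1, 2}) = 3
G(8) = mex({0, 1, 2}) = 3
G(9) = mex({0, 2}) = 1
G(10) = mex({0, 2, 3}) = 1
G(11) = mex({0, 3}) = 1
G(12) = mex({1, 3}) = 0
G(13) = mex({0, 1, 2, 3}) = 4
G(14) = mex({0, 1, 2}) = 3
G(15) = mex({0, 1, 2}) = 3
G(16) = mex({0, 1, 2, 4}) = 3
G(17) = mex({0, 1, 3, 4}) = 2
G(18) = mex({0, 1, 3, 4}) = 2
Therefore G(18) = 2.

2


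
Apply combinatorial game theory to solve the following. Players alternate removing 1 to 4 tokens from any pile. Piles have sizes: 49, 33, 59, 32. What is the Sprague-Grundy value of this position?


Subtraction set: {1, 2, 3, 4}
For this subtraction set, G(n) = n mod 5 (period = max + 1 = 5).
Pile 1 (size 49): G(49) = 49 mod 5 = 4
Pile 2 (size 33): G(33) = 33 mod 5 = 3
Pile 3 (size 59): G(59) = 59 mod 5 = 4
Pile 4 (size 32): G(32) = 32 mod 5 = 2
Total Grundy value = XOR of all: 4 XOR 3 XOR 4 XOR 2 = 1

1


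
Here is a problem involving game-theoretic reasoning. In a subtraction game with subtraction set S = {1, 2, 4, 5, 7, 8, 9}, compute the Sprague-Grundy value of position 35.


The subtraction set is S = {1, 2, 4, 5, 7, 8, 9}.
G(k) = mex{ G(k - s) : s in S, s <= k }. We compute iteratively: G(0) = 0.
G(1) = mex({0}) = 1
G(2) = mex({0, 1}) = 2
G(3) = mex({1, 2}) = 0
G(4) = mex({0, 2}) = 1
G(5) = mex({0, 1}) = 2
G(6) = mex({1, 2}) = 0
G(7) = mex({0, 2}) = 1
G(8) = mex({0, 1}) = 2
G(9) = mex({0, 1, 2}) = 3
G(10) = mex({0, 1, 2, 3}) = 4
G(11) = mex({0, 1, 2, 3, 4}) = 5
G(12) = mex({0, 1, 2, 4, 5}) = 3
G(13) = mex({0, 1, 2, 3, 5}) = 4
G(14) = mex({0, 1, 2, 3, 4}) = 5
G(15) = mex({0, 1, 2, 4, 5}) = 3
G(16) = mex({1, 2, 3, 5}) = 0
G(17) = mex({0, 2, 3, 4}) = 1
G(18) = mex({0, 1, 3, 4, 5}) = 2
G(19) = mex({1, 2, 3, 4, 5}) = 0
G(20) = mex({0, 2, 3, 4, 5}) = 1
G(21) = mex({0, 1, 3, 4, 5}) = 2
G(22) = mex({1, 2, 3, 4, 5}) = 0
G(23) = mex({0, 2, 3, 5}) = 1
G(24) = mex({0, 1, 3}) = 2
Observe that G(16)..G(24) = 0, 1, 2, 0, 1, 2, 0, 1, 2 repeats G(0)..G(8) = 0, 1, 2, 0, 1, 2, 0, 1, 2.
For k >= max(S) = 9, G(k) is determined by the previous 9 values G(k-9)..G(k-1); a window of 9 consecutive values has recurred shifted by 16, so by induction G(k + 16) = G(k) for all k >= 0: the sequence is periodic from the start with period 16.
One period: G(0..15) = 0, 1, 2, 0, 1, 2, 0, 1, 2, 3, 4, 5, 3, 4, 5, 3.
35 mod 16 = 3, so G(35) = G(3) = 0.

0


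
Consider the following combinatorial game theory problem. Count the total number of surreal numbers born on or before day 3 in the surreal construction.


Day 0: {|} = 0 is born. Count = 1.
Day n: the number of surreal numbers born by day n is 2^(n+1) - 1.
By day 0: 2^1 - 1 = 1
By day 1: 2^2 - 1 = 3
By day 2: 2^3 - 1 = 7
By day 3: 2^4 - 1 = 15
By day 3: 15 surreal numbers.

15


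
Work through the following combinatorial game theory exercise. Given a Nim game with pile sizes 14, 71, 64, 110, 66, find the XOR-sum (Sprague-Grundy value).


We need the XOR (exclusive or) of all pile sizes.
After XOR-ing pile 1 (size 14): 0 XOR 14 = 14
After XOR-ing pile 2 (size 71): 14 XOR 71 = 73
After XOR-ing pile 3 (size 64): 73 XOR 64 = 9
After XOR-ing pile 4 (size 110): 9 XOR 110 = 103
After XOR-ing pile 5 (size 66): 103 XOR 66 = 37
The Nim-value of this position is 37.

37


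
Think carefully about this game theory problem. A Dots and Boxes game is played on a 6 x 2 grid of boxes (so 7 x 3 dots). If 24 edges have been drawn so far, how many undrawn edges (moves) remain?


Grid: 6 x 2 boxes, i.e. 7 rows and 3 columns of dots.
Horizontal edges: (rows + 1) * cols = 7 * 2 = 14
Vertical edges: rows * (cols + 1) = 6 * 3 = 18
Total edges: 14 + 18 = 32
Edges drawn: 24
Remaining: 32 - 24 = 8

8


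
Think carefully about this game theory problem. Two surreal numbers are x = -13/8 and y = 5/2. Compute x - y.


x = -13/8, y = 5/2
Converting to common denominator: 8
x = -13/8, y = 20/8
x - y = -13/8 - 5/2 = -33/8

-33/8


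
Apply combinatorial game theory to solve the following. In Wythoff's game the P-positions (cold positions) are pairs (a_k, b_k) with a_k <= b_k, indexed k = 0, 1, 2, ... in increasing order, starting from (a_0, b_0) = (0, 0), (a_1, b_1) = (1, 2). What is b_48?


By Wythoff's theorem, a_k = floor(k * phi) and b_k = floor(k * phi^2) = a_k + k, where phi = (1 + sqrt(5))/2 is the golden ratio.
phi = (1 + sqrt(5))/2 = 1.618034
phi^2 = phi + 1 = 2.618034
k = 48
k * phi^2 = 48 * 2.618034 = 125.665631
b_48 = floor(k * phi^2) = 125 (check: a_48 + k = 77 + 48 = 125)

125


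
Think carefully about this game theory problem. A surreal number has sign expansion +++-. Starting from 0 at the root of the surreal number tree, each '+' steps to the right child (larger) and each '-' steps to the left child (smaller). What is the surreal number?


Sign expansion: +++-
Rule: track bounds (lo, hi), initially (-inf, +inf). On '+', the current value becomes lo and we move to the simplest number in (value, hi): value + 1 if hi = +inf, otherwise the midpoint (value + hi)/2. On '-', the current value becomes hi and we move to value - 1 if lo = -inf, otherwise the midpoint (lo + value)/2.
Start at 0.
Step 1: sign = +, move right. Bounds: (0, +inf). Value = 1
Step 2: sign = +, move right. Bounds: (1, +inf). Value = 2
Step 3: sign = +, move right. Bounds: (2, +inf). Value = 3
Step 4: sign = -, move left. Bounds: (2, 3). Value = 5/2
The surreal number with sign expansion +++- is 5/2.

5/2


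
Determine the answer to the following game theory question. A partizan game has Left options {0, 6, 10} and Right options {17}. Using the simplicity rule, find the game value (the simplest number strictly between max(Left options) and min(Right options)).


Left options: {0, 6, 10}, max = 10
Right options: {17}, min = 17
All options are numbers and max(Left) < min(Right), so by the simplicity theorem the value is the simplest (earliest-born) number strictly between 10 and 17.
Integers 11 through 16 all lie strictly between 10 and 17.
Among integers, the simplest (lowest birthday = smallest |n|; 0 is born on day 0, +-n on day n) is 11.
No non-integer in the interval can be simpler: if x is a non-integer in the interval, then floor(x) or ceil(x) also lies in the interval (the interval contains an integer), and both are proper prefixes of x's sign expansion, i.e. born earlier. So the game value is 11.
Game value = 11

11


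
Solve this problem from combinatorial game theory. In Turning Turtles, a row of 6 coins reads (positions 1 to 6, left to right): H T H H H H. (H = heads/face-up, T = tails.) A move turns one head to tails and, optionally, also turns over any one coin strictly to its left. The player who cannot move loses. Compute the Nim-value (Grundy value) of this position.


Coins: H T H H H H
Key fact: a single head at position k behaves exactly like a Nim heap of size k (turning it to T and optionally flipping a coin at j < k corresponds to moving the heap from k to j, or to 0), and heads combine as a disjunctive sum (two heads at the same place would cancel, matching j XOR j = 0). So the Nim-value is the XOR of the 1-indexed positions of the heads.
Face-up positions (1-indexed): [1, 3, 4, 5, 6]
XOR 0 with 1: 0 XOR 1 = 1
XOR 1 with 3: 1 XOR 3 = 2
XOR 2 with 4: 2 XOR 4 = 6
XOR 6 with 5: 6 XOR 5 = 3
XOR 3 with 6: 3 XOR 6 = 5
Nim-value = 5

5


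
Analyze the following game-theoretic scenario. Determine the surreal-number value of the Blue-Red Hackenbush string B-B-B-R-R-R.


Edges (from ground): B-B-B-R-R-R
By Berlekamp's sign-expansion rule, a Blue-Red Hackenbush stalk has the value of the surreal number whose sign sequence is the edge sequence with B -> + and R -> -.
Sign sequence: +++---
Trace the sign expansion in the surreal number tree, starting from 0:
Edge 1: B (sign +) -> bounds (0, +inf), value = 1
Edge 2: B (sign +) -> bounds (1, +inf), value = 2
Edge 3: B (sign +) -> bounds (2, +inf), value = 3
Edge 4: R (sign -) -> bounds (2, 3), value = 5/2
Edge 5: R (sign -) -> bounds (2, 5/2), value = 9/4
Edge 6: R (sign -) -> bounds (2, 9/4), value = 17/8
Game value = 17/8

17/8


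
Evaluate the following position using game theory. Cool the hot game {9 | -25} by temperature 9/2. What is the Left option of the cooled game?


Original game: {9 | -25} (a switch {a | b} with a > b).
Cooling by t (for t below the temperature (a - b)/2 = 17) taxes each move by t: {a | b} cooled by t is {a - t | b + t}.
Cooling amount: t = 9/2
Cooled Left option: 9 - 9/2 = 9/2
Cooled Right option: -25 + 9/2 = -41/2
Cooled game: {9/2 | -41/2}
Left option = 9/2

9/2


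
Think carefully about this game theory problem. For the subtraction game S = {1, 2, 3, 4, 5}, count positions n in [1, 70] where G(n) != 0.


Subtraction set S = {1, 2, 3, 4, 5}, so G(n) = n mod 6.
G(n) = 0 when n is a multiple of 6.
Multiples of 6 in [1, 70]: 11
N-positions (nonzero Grundy) = 70 - 11 = 59

59


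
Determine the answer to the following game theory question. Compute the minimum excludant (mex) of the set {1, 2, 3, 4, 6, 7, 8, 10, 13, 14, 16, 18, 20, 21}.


Set = {1, 2, 3, 4, 6, 7, 8, 10, 13, 14, 16, 18, 20, 21}
0 is NOT in the set. This is the mex.
mex = 0

0


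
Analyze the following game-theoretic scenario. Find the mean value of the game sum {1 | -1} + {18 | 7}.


G1 = {1 | -1}, G2 = {18 | 7}
Each is a switch {a | b} with numbers a > b; its mean value is (a + b)/2, and mean value is additive over game sums: m(G1 + G2) = m(G1) + m(G2).
Mean of G1 = (1 + (-1))/2 = 0/2 = 0
Mean of G2 = (18 + (7))/2 = 25/2 = 25/2
Mean of G1 + G2 = 0 + 25/2 = 25/2

25/2


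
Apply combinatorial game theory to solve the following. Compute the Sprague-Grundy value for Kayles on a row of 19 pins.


Kayles: a move removes 1 or 2 adjacent pins from a contiguous row.
Removing pins from a row of k leaves two independent rows (a, b) with a + b = k - 1 (one pin) or a + b = k - 2 (two pins); an end removal gives a = 0.
By Sprague-Grundy, G(k) = mex{ G(a) XOR G(b) } over all these splits. G(0) = 0.
G(1): splits (0,0):0^0=0 -> mex({0}) = 1
G(2): splits (0,1):0^1=1 (0,0):0^0=0 -> mex({0, 1}) = 2
G(3): splits (0,2):0^2=2 (1,1):1^1=0 (0,1):0^1=1 -> mex({0, 1, 2}) = 3
G(4): splits (0,3):0^3=3 (1,2):1^2=3 (0,2):0^2=2 (1,1):1^1=0 -> mex({0, 2, 3}) = 1
G(5): splits (0,4):0^1=1 (1,3):1^3=2 (2,2):2^2=0 (0,3):0^3=3 (1,2):1^2=3 -> mex({0, 1, 2, 3}) = 4
G(6) = mex({0, 1, 2, 4}) = 3
G(7) = mex({0, 1, 3, 4, 5}) = 2
G(8) = mex({0, 2, 3, 5, 6}) = 1
G(9) = mex({0, 1, 2, 3, 6, 7}) = 4
G(10) = mex({0, 1, 3, 4, 5, 7}) = 2
G(11) = mex({0, 1, 2, 3, 4, 5}) = 6
G(12) = mex({0, 1, 2, 3, 5, 6, 7}) = 4
G(13) = mex({0, 2, 3, 4, 6, 7}) = 1
G(14) = mex({0, 1, 4, 5, 6, 7}) = 2
G(15) = mex({0, 1, 2, 3, 4, 5, 6}) = 7
G(16) = mex({0, 2, 3, 5, 6, 7}) = 1
G(17) = mex({0, 1, 2, 3, 5, 6, 7}) = 4
G(18) = mex({0, 1, 2, 4, 5, 6}) = 3
G(19) = mex({0, 1, 3, 4, 5, 7}) = 2
Therefore G(19) = 2.

2


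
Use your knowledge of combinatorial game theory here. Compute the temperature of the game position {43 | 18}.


The game is {43 | 18}, a switch {a | b} with numbers a > b.
Cooling {a | b} by t gives {a - t | b + t}, which stops being hot when a - t = b + t, i.e. at t = (a - b)/2. So the temperature of a switch is (a - b)/2.
Temperature = (Left option - Right option) / 2
= (43 - (18)) / 2
= 25 / 2
= 25/2

25/2


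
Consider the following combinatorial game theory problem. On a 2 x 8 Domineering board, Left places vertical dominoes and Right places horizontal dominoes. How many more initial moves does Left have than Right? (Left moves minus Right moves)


Board is 2 x 8 (rows x cols).
Left (vertical) placements: (rows-1) * cols = 1 * 8 = 8
Right (horizontal) placements: rows * (cols-1) = 2 * 7 = 14
Advantage = Left - Right = 8 - 14 = -6

-6


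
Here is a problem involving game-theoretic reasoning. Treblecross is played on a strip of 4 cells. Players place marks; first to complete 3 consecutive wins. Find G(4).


Treblecross: place X on empty cells; 3-in-a-row wins.
Playing within two cells of an existing X lets the opponent win at once, so sensible play treats the cells i-2..i+2 around each X as dead. The player left with no safe cell loses, so this is a normal-play take-away game on strips of safe cells.
Placing X at cell i (0-indexed) of a strip of k safe cells leaves independent strips of sizes max(0, i-2) and max(0, k-i-3). Hence G(k) = mex{ G(max(0,i-2)) XOR G(max(0,k-i-3)) : 0 <= i < k }, with G(0) = 0.
G(1): splits (0,0):0^0=0 -> mex({0}) = 1
G(2): splits (0,0):0^0=0 -> mex({0}) = 1
G(3): splits (0,0):0^0=0 -> mex({0}) = 1
G(4): splits (0,1):0^1=1 (0,0):0^0=0 -> mex({0, 1}) = 2
Therefore G(4) = 2.

2


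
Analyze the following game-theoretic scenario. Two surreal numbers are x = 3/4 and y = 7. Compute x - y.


x = 3/4, y = 7
Converting to common denominator: 4
x = 3/4, y = 28/4
x - y = 3/4 - 7 = -25/4

-25/4


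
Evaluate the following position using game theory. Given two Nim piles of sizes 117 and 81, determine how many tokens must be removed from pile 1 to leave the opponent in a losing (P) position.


Piles: 117 and 81
Current XOR: 117 XOR 81 = 36 (non-zero, so this is an N-position).
To make the XOR zero, we need to find a move that balances the piles.
For pile 1 (size 117): target = 117 XOR 36 = 81
We reduce pile 1 from 117 to 81.
Tokens removed: 117 - 81 = 36
Verification: 81 XOR 81 = 0

36


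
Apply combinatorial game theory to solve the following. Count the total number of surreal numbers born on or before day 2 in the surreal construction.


Day 0: {|} = 0 is born. Count = 1.
Day n: the number of surreal numbers born by day n is 2^(n+1) - 1.
By day 0: 2^1 - 1 = 1
By day 1: 2^2 - 1 = 3
By day 2: 2^3 - 1 = 7
By day 2: 7 surreal numbers.

7


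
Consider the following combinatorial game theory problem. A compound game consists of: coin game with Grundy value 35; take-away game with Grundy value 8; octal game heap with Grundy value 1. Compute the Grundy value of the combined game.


By the Sprague-Grundy theorem, the Grundy value of a sum of games is the XOR of individual Grundy values.
coin game: Grundy value = 35. Running XOR: 0 XOR 35 = 35
take-away game: Grundy value = 8. Running XOR: 35 XOR 8 = 43
octal game heap: Grundy value = 1. Running XOR: 43 XOR 1 = 42
The combined Grundy value is 42.

42


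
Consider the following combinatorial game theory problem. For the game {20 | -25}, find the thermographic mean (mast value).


Game = {20 | -25}, a switch {a | b} with numbers a > b.
Its thermograph has left wall a - t and right wall b + t, which meet at t = (a - b)/2, where both equal (a + b)/2. So the mast (mean value) is at (a + b)/2.
Mean = (20 + (-25))/2 = -5/2 = -5/2

-5/2


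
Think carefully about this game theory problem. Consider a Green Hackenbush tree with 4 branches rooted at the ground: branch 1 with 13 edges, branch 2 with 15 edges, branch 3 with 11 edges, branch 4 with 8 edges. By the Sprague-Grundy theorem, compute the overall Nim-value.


The tree has 4 branches from the ground vertex.
In Green Hackenbush, the Nim-value of a simple path of length k is k.
Branch 1: length 13, Nim-value = 13
Branch 2: length 15, Nim-value = 15
Branch 3: length 11, Nim-value = 11
Branch 4: length 8, Nim-value = 8
Total Nim-value = XOR of all branch values:
0 XOR 13 = 13
13 XOR 15 = 2
2 XOR 11 = 9
9 XOR 8 = 1
Nim-value of the tree = 1

1


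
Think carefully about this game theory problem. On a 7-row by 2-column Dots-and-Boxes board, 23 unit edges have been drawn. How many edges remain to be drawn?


Grid: 7 x 2 boxes, i.e. 8 rows and 3 columns of dots.
Horizontal edges: (rows + 1) * cols = 8 * 2 = 16
Vertical edges: rows * (cols + 1) = 7 * 3 = 21
Total edges: 16 + 21 = 37
Edges drawn: 23
Remaining: 37 - 23 = 14

14


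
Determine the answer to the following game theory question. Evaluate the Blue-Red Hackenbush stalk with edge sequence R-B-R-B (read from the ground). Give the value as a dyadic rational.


Edges (from ground): R-B-R-B
By Berlekamp's sign-expansion rule, a Blue-Red Hackenbush stalk has the value of the surreal number whose sign sequence is the edge sequence with B -> + and R -> -.
Sign sequence: -+-+
Trace the sign expansion in the surreal number tree, starting from 0:
Edge 1: R (sign -) -> bounds (-inf, 0), value = -1
Edge 2: B (sign +) -> bounds (-1, 0), value = -1/2
Edge 3: R (sign -) -> bounds (-1, -1/2), value = -3/4
Edge 4: B (sign +) -> bounds (-3/4, -1/2), value = -5/8
Game value = -5/8

-5/8


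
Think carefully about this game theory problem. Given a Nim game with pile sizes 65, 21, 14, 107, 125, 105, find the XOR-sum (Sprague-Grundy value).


We need the XOR (exclusive or) of all pile sizes.
After XOR-ing pile 1 (size 65): 0 XOR 65 = 65
After XOR-ing pile 2 (size 21): 65 XOR 21 = 84
After XOR-ing pile 3 (size 14): 84 XOR 14 = 90
After XOR-ing pile 4 (size 107): 90 XOR 107 = 49
After XOR-ing pile 5 (size 125): 49 XOR 125 = 76
After XOR-ing pile 6 (size 105): 76 XOR 105 = 37
The Nim-value of this position is 37.

37


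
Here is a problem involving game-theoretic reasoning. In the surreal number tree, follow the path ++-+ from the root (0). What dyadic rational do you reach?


Sign expansion: ++-+
Rule: track bounds (lo, hi), initially (-inf, +inf). On '+', the current value becomes lo and we move to the simplest number in (value, hi): value + 1 if hi = +inf, otherwise the midpoint (value + hi)/2. On '-', the current value becomes hi and we move to value - 1 if lo = -inf, otherwise the midpoint (lo + value)/2.
Start at 0.
Step 1: sign = +, move right. Bounds: (0, +inf). Value = 1
Step 2: sign = +, move right. Bounds: (1, +inf). Value = 2
Step 3: sign = -, move left. Bounds: (1, 2). Value = 3/2
Step 4: sign = +, move right. Bounds: (3/2, 2). Value = 7/4
The surreal number with sign expansion ++-+ is 7/4.

7/4


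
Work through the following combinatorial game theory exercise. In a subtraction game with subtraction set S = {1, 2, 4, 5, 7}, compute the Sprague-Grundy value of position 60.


The subtraction set is S = {1, 2, 4, 5, 7}.
G(k) = mex{ G(k - s) : s in S, s <= k }. We compute iteratively: G(0) = 0.
G(1) = mex({0}) = 1
G(2) = mex({0, 1}) = 2
G(3) = mex({1, 2}) = 0
G(4) = mex({0, 2}) = 1
G(5) = mex({0, 1}) = 2
G(6) = mex({1, 2}) = 0
G(7) = mex({0, 2}) = 1
G(8) = mex({0, 1}) = 2
G(9) = mex({1, 2}) = 0
Observe that G(3)..G(9) = 0, 1, 2, 0, 1, 2, 0 repeats G(0)..G(6) = 0, 1, 2, 0, 1, 2, 0.
For k >= max(S) = 7, G(k) is determined by the previous 7 values G(k-7)..G(k-1); a window of 7 consecutive values has recurred shifted by 3, so by induction G(k + 3) = G(k) for all k >= 0: the sequence is periodic from the start with period 3.
One period: G(0..2) = 0, 1, 2.
60 mod 3 = 0, so G(60) = G(0) = 0.

0


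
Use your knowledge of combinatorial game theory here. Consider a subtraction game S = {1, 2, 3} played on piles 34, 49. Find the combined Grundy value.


Subtraction set: {1, 2, 3}
For this subtraction set, G(n) = n mod 4 (period = max + 1 = 4).
Pile 1 (size 34): G(34) = 34 mod 4 = 2
Pile 2 (size 49): G(49) = 49 mod 4 = 1
Total Grundy value = XOR of all: 2 XOR 1 = 3

3


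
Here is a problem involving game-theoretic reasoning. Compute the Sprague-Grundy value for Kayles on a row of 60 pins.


Kayles: a move removes 1 or 2 adjacent pins from a contiguous row.
Removing pins from a row of k leaves two independent rows (a, b) with a + b = k - 1 (one pin) or a + b = k - 2 (two pins); an end removal gives a = 0.
By Sprague-Grundy, G(k) = mex{ G(a) XOR G(b) } over all these splits. G(0) = 0.
G(1): splits (0,0):0^0=0 -> mex({0}) = 1
G(2): splits (0,1):0^1=1 (0,0):0^0=0 -> mex({0, 1}) = 2
G(3): splits (0,2):0^2=2 (1,1):1^1=0 (0,1):0^1=1 -> mex({0, 1, 2}) = 3
G(4): splits (0,3):0^3=3 (1,2):1^2=3 (0,2):0^2=2 (1,1):1^1=0 -> mex({0, 2, 3}) = 1
G(5): splits (0,4):0^1=1 (1,3):1^3=2 (2,2):2^2=0 (0,3):0^3=3 (1,2):1^2=3 -> mex({0, 1, 2, 3}) = 4
G(6) = mex({0, 1, 2, 4}) = 3
G(7) = mex({0, 1, 3, 4, 5}) = 2
G(8) = mex({0, 2, 3, 5, 6}) = 1
G(9) = mex({0, 1, 2, 3, 6, 7}) = 4
G(10) = mex({0, 1, 3, 4, 5, 7}) = 2
G(11) = mex({0, 1, 2, 3, 4, 5}) = 6
G(12) = mex({0, 1, 2, 3, 5, 6, 7}) = 4
G(13) = mex({0, 2, 3, 4, 6, 7}) = 1
G(14) = mex({0, 1, 4, 5, 6, 7}) = 2
G(15) = mex({0, 1, 2, 3, 4, 5, 6}) = 7
G(16) = mex({0, 2, 3, 5, 6, 7}) = 1
G(17) = mex({0, 1, 2, 3, 5, 6, 7}) = 4
G(18) = mex({0, 1, 2, 4, 5, 6}) = 3
G(19) = mex({0, 1, 3, 4, 5, 7}) = 2
G(20) = mex({0, 2, 3, 4, 5, 6, 7}) = 1
G(21) = mex({0, 1, 2, 3, 5, 6, 7}) = 4
G(22) = mex({0, 1, 2, 3, 4, 5, 7}) = 6
G(23) = mex({0, 1, 2, 3, 4, 5, 6}) = 7
G(24) = mex({0, 1, 2, 3, 5, 6, 7}) = 4
G(25) = mex({0, 2, 3, 4, 6, 7}) = 1
G(26) = mex({0, 1, 3, 4, 5, 6, 7}) = 2
G(27) = mex({0, 1, 2, 3, 4, 5, 6, 7}) = 8
G(28) = mex({0, 1, 2, 3, 4, 6, 7, 8}) = 5
G(29) = mex({0, 1, 2, 3, 5, 6, 7, 8, 9}) = 4
G(30) = mex({0, 1, 2, 3, 4, 5, 6, 9, 10}) = 7
G(31) = mex({0, 1, 3, 4, 5, 7, 10, 11}) = 2
G(32) = mex({0, 2, 3, 4, 5, 6, 7, 9, 11}) = 1
G(33) = mex({0, 1, 2, 3, 4, 5, 6, 7, 9, 12}) = 8
G(34) = mex({0, 1, 2, 3, 4, 5, 7, 8, 11, 12}) = 6
G(35) = mex({0, 1, 2, 3, 4, 5, 6, 8, 9, 10, 11}) = 7
G(36) = mex({0, 1, 2, 3, 5, 6, 7, 9, 10}) = 4
G(37) = mex({0, 2, 3, 4, 6, 7, 9, 10, 11, 12}) = 1
G(38) = mex({0, 1, 3, 4, 5, 6, 7, 9, 10, 11, 12}) = 2
G(39) = mex({0, 1, 2, 4, 5, 6, 7, 9, 10, 12, 14}) = 3
G(40) = mex({0, 2, 3, 4, 6, 7, 11, 12, 14}) = 1
G(41) = mex({0, 1, 2, 3, 5, 6, 7, 9, 10, 11, 12}) = 4
G(42) = mex({0, 1, 2, 3, 4, 5, 6, 9, 10}) = 7
G(43) = mex({0, 1, 3, 4, 5, 7, 9, 10, 12, 15}) = 2
G(44) = mex({0, 2, 3, 4, 5, 6, 7, 9, 10, 12, 15}) = 1
G(45) = mex({0, 1, 2, 3, 4, 5, 6, 7, 9, 10, 12, 14}) = 8
G(46) = mex({0, 1, 3, 4, 5, 7, 8, 11, 12, 14}) = 2
G(47) = mex({0, 1, 2, 3, 4, 5, 6, 8, 9, 10, 11, 12}) = 7
G(48) = mex({0, 1, 2, 3, 5, 6, 7, 9, 10}) = 4
G(49) = mex({0, 2, 3, 4, 6, 7, 9, 10, 11, 12, 15}) = 1
G(50) = mex({0, 1, 4, 5, 6, 7, 9, 11, 12, 14, 15}) = 2
G(51) = mex({0, 1, 2, 3, 4, 5, 6, 7, 9, 12, 14, 15}) = 8
G(52) = mex({0, 2, 3, 4, 5, 6, 7, 8, 11, 12, 15}) = 1
G(53) = mex({0, 1, 2, 3, 5, 6, 7, 8, 9, 10, 11, 12}) = 4
G(54) = mex({0, 1, 2, 3, 4, 5, 6, 9, 10}) = 7
G(55) = mex({0, 1, 3, 4, 5, 7, 9, 10, 11, 12}) = 2
G(56) = mex({0, 2, 3, 4, 5, 6, 7, 9, 10, 11, 12, 13, 14}) = 1
G(57) = mex({0, 1, 2, 3, 5, 6, 7, 9, 10, 12, 13, 14, 15}) = 4
G(58) = mex({0, 1, 3, 4, 5, 7, 11, 12, 14, 15}) = 2
G(59) = mex({0, 1, 2, 3, 4, 5, 6, 9, 10, 11, 12, 15}) = 7
G(60) = mex({0, 1, 2, 3, 5, 6, 7, 9, 10}) = 4
Therefore G(60) = 4.

4


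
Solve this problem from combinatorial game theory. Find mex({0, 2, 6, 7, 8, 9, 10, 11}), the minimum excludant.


Set = {0, 2, 6, 7, 8, 9, 10, 11}
0 is in the set.
1 is NOT in the set. This is the mex.
mex = 1

1


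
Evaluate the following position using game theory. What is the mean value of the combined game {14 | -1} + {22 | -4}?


G1 = {14 | -1}, G2 = {22 | -4}
Each is a switch {a | b} with numbers a > b; its mean value is (a + b)/2, and mean value is additive over game sums: m(G1 + G2) = m(G1) + m(G2).
Mean of G1 = (14 + (-1))/2 = 13/2 = 13/2
Mean of G2 = (22 + (-4))/2 = 18/2 = 9
Mean of G1 + G2 = 13/2 + 9 = 31/2

31/2


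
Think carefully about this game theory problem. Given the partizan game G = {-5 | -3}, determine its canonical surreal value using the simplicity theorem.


Left options: {-5}, max = -5
Right options: {-3}, min = -3
All options are numbers and max(Left) < min(Right), so by the simplicity theorem the value is the simplest (earliest-born) number strictly between -5 and -3.
The only integer strictly between -5 and -3 is -4.
No non-integer in the interval can be simpler: if x is a non-integer in the interval, then floor(x) or ceil(x) also lies in the interval (the interval contains an integer), and both are proper prefixes of x's sign expansion, i.e. born earlier. So the game value is -4.
Game value = -4

-4


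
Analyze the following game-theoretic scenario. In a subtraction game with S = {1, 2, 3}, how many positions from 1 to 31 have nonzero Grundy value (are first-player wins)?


Subtraction set S = {1, 2, 3}, so G(n) = n mod 4.
G(n) = 0 when n is a multiple of 4.
Multiples of 4 in [1, 31]: 7
N-positions (nonzero Grundy) = 31 - 7 = 24

24


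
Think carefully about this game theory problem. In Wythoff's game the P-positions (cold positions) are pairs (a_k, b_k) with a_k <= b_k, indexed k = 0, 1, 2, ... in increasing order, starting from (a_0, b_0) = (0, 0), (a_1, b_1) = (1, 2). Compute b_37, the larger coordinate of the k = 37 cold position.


By Wythoff's theorem, a_k = floor(k * phi) and b_k = floor(k * phi^2) = a_k + k, where phi = (1 + sqrt(5))/2 is the golden ratio.
phi = (1 + sqrt(5))/2 = 1.618034
phi^2 = phi + 1 = 2.618034
k = 37
k * phi^2 = 37 * 2.618034 = 96.867258
b_37 = floor(k * phi^2) = 96 (check: a_37 + k = 59 + 37 = 96)

96


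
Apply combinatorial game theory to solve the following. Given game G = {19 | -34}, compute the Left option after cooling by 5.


Original game: {19 | -34} (a switch {a | b} with a > b).
Cooling by t (for t below the temperature (a - b)/2 = 53/2) taxes each move by t: {a | b} cooled by t is {a - t | b + t}.
Cooling amount: t = 5
Cooled Left option: 19 - 5 = 14
Cooled Right option: -34 + 5 = -29
Cooled game: {14 | -29}
Left option = 14

14


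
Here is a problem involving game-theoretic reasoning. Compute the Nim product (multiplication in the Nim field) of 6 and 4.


Nim multiplication is bilinear over XOR: (u XOR v) * w = (u*w) XOR (v*w).
So we split each operand into its bit components and XOR the pairwise Nim products.
6 = 2 + 4 (as XOR of powers of 2).
4 = 4 (as XOR of powers of 2).
Using the standard Nim-product table on single bits:
  2*2 = 3,   2*4 = 8,   2*8 = 12,
  4*4 = 6,   4*8 = 11,  8*8 = 13,
and  1*x = x (identity), k*l = l*k (commutative).
Pairwise Nim products:
  2 * 4 = 8
  4 * 4 = 6
XOR them: 8 XOR 6 = 14.
Result: 6 * 4 = 14 (in Nim).

14
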